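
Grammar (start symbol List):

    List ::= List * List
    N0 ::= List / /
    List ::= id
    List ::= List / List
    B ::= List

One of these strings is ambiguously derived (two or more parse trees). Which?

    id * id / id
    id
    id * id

id * id / id: 2 trees
id: 1 tree
id * id: 1 tree

id * id / id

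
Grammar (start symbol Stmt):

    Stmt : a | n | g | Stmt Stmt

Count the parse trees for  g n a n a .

Parse trees for g n a n a (showing first 6 of 14):
  [Stmt [Stmt g] [Stmt [Stmt n] [Stmt [Stmt a] [Stmt [Stmt n] [Stmt a]]]]]
  [Stmt [Stmt g] [Stmt [Stmt n] [Stmt [Stmt [Stmt a] [Stmt n]] [Stmt a]]]]
  [Stmt [Stmt g] [Stmt [Stmt [Stmt n] [Stmt a]] [Stmt [Stmt n] [Stmt a]]]]
  [Stmt [Stmt g] [Stmt [Stmt [Stmt n] [Stmt [Stmt a] [Stmt n]]] [Stmt a]]]
  [Stmt [Stmt g] [Stmt [Stmt [Stmt [Stmt n] [Stmt a]] [Stmt n]] [Stmt a]]]
  [Stmt [Stmt [Stmt g] [Stmt n]] [Stmt [Stmt a] [Stmt [Stmt n] [Stmt a]]]]

14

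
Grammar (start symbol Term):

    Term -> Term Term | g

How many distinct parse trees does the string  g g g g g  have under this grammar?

14

Parse trees for g g g g g (showing first 6 of 14):
  [Term [Term g] [Term [Term g] [Term [Term g] [Term [Term g] [Term g]]]]]
  [Term [Term g] [Term [Term g] [Term [Term [Term g] [Term g]] [Term g]]]]
  [Term [Term g] [Term [Term [Term g] [Term g]] [Term [Term g] [Term g]]]]
  [Term [Term g] [Term [Term [Term g] [Term [Term g] [Term g]]] [Term g]]]
  [Term [Term g] [Term [Term [Term [Term g] [Term g]] [Term g]] [Term g]]]
  [Term [Term [Term g] [Term g]] [Term [Term g] [Term [Term g] [Term g]]]]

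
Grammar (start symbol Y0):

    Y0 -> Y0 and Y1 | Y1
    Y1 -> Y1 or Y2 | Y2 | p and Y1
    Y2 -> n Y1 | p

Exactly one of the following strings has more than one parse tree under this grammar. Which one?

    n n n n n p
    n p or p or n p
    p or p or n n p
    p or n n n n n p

n p or p or n p

n n n n n p: 1 tree
n p or p or n p: 3 trees
p or p or n n p: 1 tree
p or n n n n n p: 1 tree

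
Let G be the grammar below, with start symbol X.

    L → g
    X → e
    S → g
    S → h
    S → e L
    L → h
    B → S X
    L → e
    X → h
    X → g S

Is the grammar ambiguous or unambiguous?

(B is unreachable from X, so its rules don't affect L(X).) The reachable rules are right-linear with at most one rule per (nonterminal, next-terminal) pair. Each input token forces the next rule, so parsing is deterministic.

Unambiguous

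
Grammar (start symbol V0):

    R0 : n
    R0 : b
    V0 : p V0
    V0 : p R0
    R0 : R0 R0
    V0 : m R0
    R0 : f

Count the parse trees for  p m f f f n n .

Parse trees for p m f f f n n (showing first 6 of 14):
  [V0 p [V0 m [R0 [R0 f] [R0 [R0 f] [R0 [R0 f] [R0 [R0 n] [R0 n]]]]]]]
  [V0 p [V0 m [R0 [R0 f] [R0 [R0 f] [R0 [R0 [R0 f] [R0 n]] [R0 n]]]]]]
  [V0 p [V0 m [R0 [R0 f] [R0 [R0 [R0 f] [R0 f]] [R0 [R0 n] [R0 n]]]]]]
  [V0 p [V0 m [R0 [R0 f] [R0 [R0 [R0 f] [R0 [R0 f] [R0 n]]] [R0 n]]]]]
  [V0 p [V0 m [R0 [R0 f] [R0 [R0 [R0 [R0 f] [R0 f]] [R0 n]] [R0 n]]]]]
  [V0 p [V0 m [R0 [R0 [R0 f] [R0 f]] [R0 [R0 f] [R0 [R0 n] [R0 n]]]]]]

14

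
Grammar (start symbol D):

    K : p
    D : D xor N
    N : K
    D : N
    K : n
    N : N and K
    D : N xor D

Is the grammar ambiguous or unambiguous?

Witness: n xor n

Derivation 1: D ⇒ D xor N ⇒ N xor N ⇒ K xor N ⇒ n xor N ⇒ n xor K ⇒ n xor n
Derivation 2: D ⇒ N xor D ⇒ K xor D ⇒ n xor D ⇒ n xor N ⇒ n xor K ⇒ n xor n

Two distinct leftmost derivations for the same string.

Ambiguous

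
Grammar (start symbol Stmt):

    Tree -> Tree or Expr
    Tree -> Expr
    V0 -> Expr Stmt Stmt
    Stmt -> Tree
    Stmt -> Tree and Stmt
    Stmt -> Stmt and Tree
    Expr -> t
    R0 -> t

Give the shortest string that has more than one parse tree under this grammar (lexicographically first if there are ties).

length 1: no string has ≥2 trees
length 3: t and t has 2 parse trees

Two derivations of t and t:
  Stmt ⇒ Tree and Stmt ⇒ Expr and Stmt ⇒ t and Stmt ⇒ t and Tree ⇒ t and Expr ⇒ t and t
  Stmt ⇒ Stmt and Tree ⇒ Tree and Tree ⇒ Expr and Tree ⇒ t and Tree ⇒ t and Expr ⇒ t and t

t and t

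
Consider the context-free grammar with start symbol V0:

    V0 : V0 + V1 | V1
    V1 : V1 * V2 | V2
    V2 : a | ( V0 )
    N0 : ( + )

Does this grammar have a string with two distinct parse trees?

(N0 is unreachable from V0, so its rules don't affect L(V0).) This is a standard precedence ladder (V0 over V1 over V2), with each level left-recursive on its own operator ('+' at V0, '*' at V1). That structure is LR(1), hence unambiguous.

Unambiguous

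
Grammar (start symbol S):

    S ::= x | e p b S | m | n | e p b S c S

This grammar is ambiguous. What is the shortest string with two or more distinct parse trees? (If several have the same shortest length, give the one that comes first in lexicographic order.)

length 1: no string has ≥2 trees
length 4: no string has ≥2 trees
length 6: no string has ≥2 trees
length 7: no string has ≥2 trees
length 9: e p b e p b m c m has 2 parse trees

Two derivations of e p b e p b m c m:
  S ⇒ e p b S ⇒ e p b e p b S c S ⇒ e p b e p b m c S ⇒ e p b e p b m c m
  S ⇒ e p b S c S ⇒ e p b e p b S c S ⇒ e p b e p b m c S ⇒ e p b e p b m c m

e p b e p b m c m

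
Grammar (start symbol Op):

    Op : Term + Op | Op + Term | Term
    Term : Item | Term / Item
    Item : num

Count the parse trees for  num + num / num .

Parse trees for num + num / num:
  [Op [Term [Item num]] + [Op [Term [Term [Item num]] / [Item num]]]]
  [Op [Op [Term [Item num]]] + [Term [Term [Item num]] / [Item num]]]

2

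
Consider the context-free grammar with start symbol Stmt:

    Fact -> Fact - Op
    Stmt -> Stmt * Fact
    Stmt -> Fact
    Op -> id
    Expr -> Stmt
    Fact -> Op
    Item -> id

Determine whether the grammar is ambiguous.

(Item, Expr are unreachable from Stmt, so their rules don't affect L(Stmt).) This is a standard precedence ladder (Stmt over Fact over Op), with each level left-recursive on its own operator ('*' at Stmt, '-' at Fact). That structure is LR(1), hence unambiguous.

Unambiguous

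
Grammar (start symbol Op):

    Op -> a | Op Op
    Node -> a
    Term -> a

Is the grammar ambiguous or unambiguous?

Ambiguous

Witness: a a a

Derivation 1: Op ⇒ Op Op ⇒ a Op ⇒ a Op Op ⇒ a a Op ⇒ a a a
Derivation 2: Op ⇒ Op Op ⇒ Op Op Op ⇒ a Op Op ⇒ a a Op ⇒ a a a

Two distinct leftmost derivations for the same string.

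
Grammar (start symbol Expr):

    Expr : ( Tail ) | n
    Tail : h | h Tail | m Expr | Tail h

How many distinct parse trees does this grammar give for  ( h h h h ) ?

Parse trees for ( h h h h ):
  [Expr ( [Tail h [Tail h [Tail h [Tail h]]]] )]
  [Expr ( [Tail h [Tail h [Tail [Tail h] h]]] )]
  [Expr ( [Tail h [Tail [Tail h [Tail h]] h]] )]
  [Expr ( [Tail h [Tail [Tail [Tail h] h] h]] )]
  [Expr ( [Tail [Tail h [Tail h [Tail h]]] h] )]
  [Expr ( [Tail [Tail h [Tail [Tail h] h]] h] )]
  [Expr ( [Tail [Tail [Tail h [Tail h]] h] h] )]
  [Expr ( [Tail [Tail [Tail [Tail h] h] h] h] )]

8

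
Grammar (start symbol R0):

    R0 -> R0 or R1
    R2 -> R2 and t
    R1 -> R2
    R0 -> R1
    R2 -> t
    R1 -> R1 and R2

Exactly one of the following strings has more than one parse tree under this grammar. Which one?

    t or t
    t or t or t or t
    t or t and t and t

t or t: 1 tree
t or t or t or t: 1 tree
t or t and t and t: 4 trees

t or t and t and t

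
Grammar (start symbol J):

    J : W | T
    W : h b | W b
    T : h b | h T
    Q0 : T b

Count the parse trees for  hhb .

Parse trees for hhb:
  [J [T h [T h b]]]

1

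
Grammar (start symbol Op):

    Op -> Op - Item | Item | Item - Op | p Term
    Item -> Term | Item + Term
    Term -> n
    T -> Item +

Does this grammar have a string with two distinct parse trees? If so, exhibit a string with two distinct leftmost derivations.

Witness: n - n

Derivation 1: Op ⇒ Op - Item ⇒ Item - Item ⇒ Term - Item ⇒ n - Item ⇒ n - Term ⇒ n - n
Derivation 2: Op ⇒ Item - Op ⇒ Term - Op ⇒ n - Op ⇒ n - Item ⇒ n - Term ⇒ n - n

Two distinct leftmost derivations for the same string.

Ambiguous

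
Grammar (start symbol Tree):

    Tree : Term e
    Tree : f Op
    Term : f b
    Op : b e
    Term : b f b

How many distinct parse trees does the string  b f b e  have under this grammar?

Parse trees for b f b e:
  [Tree [Term b f b] e]

1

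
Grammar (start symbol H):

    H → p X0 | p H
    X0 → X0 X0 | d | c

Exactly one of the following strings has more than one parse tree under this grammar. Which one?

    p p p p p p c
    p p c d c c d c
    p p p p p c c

p p p p p p c: 1 tree
p p c d c c d c: 42 trees
p p p p p c c: 1 tree

p p c d c c d c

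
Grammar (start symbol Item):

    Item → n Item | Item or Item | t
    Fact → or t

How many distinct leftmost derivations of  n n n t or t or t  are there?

Parse trees for n n n t or t or t (showing first 6 of 14):
  [Item n [Item n [Item n [Item [Item t] or [Item [Item t] or [Item t]]]]]]
  [Item n [Item n [Item n [Item [Item [Item t] or [Item t]] or [Item t]]]]]
  [Item n [Item n [Item [Item n [Item t]] or [Item [Item t] or [Item t]]]]]
  [Item n [Item n [Item [Item n [Item [Item t] or [Item t]]] or [Item t]]]]
  [Item n [Item n [Item [Item [Item n [Item t]] or [Item t]] or [Item t]]]]
  [Item n [Item [Item n [Item n [Item t]]] or [Item [Item t] or [Item t]]]]

14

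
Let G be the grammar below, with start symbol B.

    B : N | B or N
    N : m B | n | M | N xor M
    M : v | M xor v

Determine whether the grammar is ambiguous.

Witness: v xor v

Derivation 1: B ⇒ N ⇒ M ⇒ M xor v ⇒ v xor v
Derivation 2: B ⇒ N ⇒ N xor M ⇒ M xor M ⇒ v xor M ⇒ v xor v

Two distinct leftmost derivations for the same string.

Ambiguous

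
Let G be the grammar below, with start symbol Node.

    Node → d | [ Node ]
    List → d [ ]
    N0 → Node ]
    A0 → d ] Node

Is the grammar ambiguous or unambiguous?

(List, N0, A0 are unreachable from Node, so their rules don't affect L(Node).) Each string is a nest of matched brackets around a single atom. An opening bracket forces the recursive rule; an atom forces the base rule.

Unambiguous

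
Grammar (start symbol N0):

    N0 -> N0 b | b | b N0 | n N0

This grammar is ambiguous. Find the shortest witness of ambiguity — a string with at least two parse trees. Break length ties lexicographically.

length 1: no string has ≥2 trees
length 2: b b has 2 parse trees

Two derivations of b b:
  N0 ⇒ N0 b ⇒ b b
  N0 ⇒ b N0 ⇒ b b

b b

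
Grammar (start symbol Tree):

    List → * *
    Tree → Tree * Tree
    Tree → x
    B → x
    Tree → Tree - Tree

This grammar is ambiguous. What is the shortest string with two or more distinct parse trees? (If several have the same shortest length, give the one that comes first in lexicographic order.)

length 1: no string has ≥2 trees
length 3: no string has ≥2 trees
length 5: x * x * x has 2 parse trees

Two derivations of x * x * x:
  Tree ⇒ Tree * Tree ⇒ Tree * Tree * Tree ⇒ x * Tree * Tree ⇒ x * x * Tree ⇒ x * x * x
  Tree ⇒ Tree * Tree ⇒ x * Tree ⇒ x * Tree * Tree ⇒ x * x * Tree ⇒ x * x * x

x * x * x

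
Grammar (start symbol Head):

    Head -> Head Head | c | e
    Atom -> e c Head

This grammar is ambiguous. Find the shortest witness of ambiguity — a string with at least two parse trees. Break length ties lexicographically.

c c c

length 1: no string has ≥2 trees
length 2: no string has ≥2 trees
length 3: c c c has 2 parse trees

Two derivations of c c c:
  Head ⇒ Head Head ⇒ Head Head Head ⇒ c Head Head ⇒ c c Head ⇒ c c c
  Head ⇒ Head Head ⇒ c Head ⇒ c Head Head ⇒ c c Head ⇒ c c c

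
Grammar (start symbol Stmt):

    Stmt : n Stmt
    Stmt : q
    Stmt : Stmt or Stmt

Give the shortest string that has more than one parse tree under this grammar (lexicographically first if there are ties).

length 1: no string has ≥2 trees
length 2: no string has ≥2 trees
length 3: no string has ≥2 trees
length 4: n q or q has 2 parse trees

Two derivations of n q or q:
  Stmt ⇒ n Stmt ⇒ n Stmt or Stmt ⇒ n q or Stmt ⇒ n q or q
  Stmt ⇒ Stmt or Stmt ⇒ n Stmt or Stmt ⇒ n q or Stmt ⇒ n q or q

n q or q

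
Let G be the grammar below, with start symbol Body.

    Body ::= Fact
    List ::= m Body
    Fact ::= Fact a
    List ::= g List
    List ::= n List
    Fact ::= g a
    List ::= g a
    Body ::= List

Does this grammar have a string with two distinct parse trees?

Ambiguous

Witness: g a

Derivation 1: Body ⇒ Fact ⇒ g a
Derivation 2: Body ⇒ List ⇒ g a

Two distinct leftmost derivations for the same string.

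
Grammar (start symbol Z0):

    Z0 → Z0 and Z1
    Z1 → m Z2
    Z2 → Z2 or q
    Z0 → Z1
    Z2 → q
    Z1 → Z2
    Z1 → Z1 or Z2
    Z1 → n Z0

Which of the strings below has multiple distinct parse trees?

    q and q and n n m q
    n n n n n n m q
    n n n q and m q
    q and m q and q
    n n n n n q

q and q and n n m q: 1 tree
n n n n n n m q: 1 tree
n n n q and m q: 4 trees
q and m q and q: 1 tree
n n n n n q: 1 tree

n n n q and m q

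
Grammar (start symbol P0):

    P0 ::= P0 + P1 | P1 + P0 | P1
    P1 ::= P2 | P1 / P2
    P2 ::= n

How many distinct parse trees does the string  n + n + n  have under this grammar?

4

Parse trees for n + n + n:
  [P0 [P0 [P0 [P1 [P2 n]]] + [P1 [P2 n]]] + [P1 [P2 n]]]
  [P0 [P0 [P1 [P2 n]] + [P0 [P1 [P2 n]]]] + [P1 [P2 n]]]
  [P0 [P1 [P2 n]] + [P0 [P0 [P1 [P2 n]]] + [P1 [P2 n]]]]
  [P0 [P1 [P2 n]] + [P0 [P1 [P2 n]] + [P0 [P1 [P2 n]]]]]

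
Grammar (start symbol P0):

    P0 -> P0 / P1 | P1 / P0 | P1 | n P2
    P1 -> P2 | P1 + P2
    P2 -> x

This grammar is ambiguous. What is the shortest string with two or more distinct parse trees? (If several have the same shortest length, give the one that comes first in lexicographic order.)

x / x

length 1: no string has ≥2 trees
length 2: no string has ≥2 trees
length 3: x / x has 2 parse trees

Two derivations of x / x:
  P0 ⇒ P0 / P1 ⇒ P1 / P1 ⇒ P2 / P1 ⇒ x / P1 ⇒ x / P2 ⇒ x / x
  P0 ⇒ P1 / P0 ⇒ P2 / P0 ⇒ x / P0 ⇒ x / P1 ⇒ x / P2 ⇒ x / x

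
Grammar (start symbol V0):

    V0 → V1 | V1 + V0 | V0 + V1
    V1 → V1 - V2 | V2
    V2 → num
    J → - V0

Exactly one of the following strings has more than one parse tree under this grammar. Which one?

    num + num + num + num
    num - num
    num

num + num + num + num: 8 trees
num - num: 1 tree
num: 1 tree

num + num + num + num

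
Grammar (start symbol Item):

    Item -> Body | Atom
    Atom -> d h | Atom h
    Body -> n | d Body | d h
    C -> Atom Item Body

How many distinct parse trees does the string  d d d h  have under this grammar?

1

Parse trees for d d d h:
  [Item [Body d [Body d [Body d h]]]]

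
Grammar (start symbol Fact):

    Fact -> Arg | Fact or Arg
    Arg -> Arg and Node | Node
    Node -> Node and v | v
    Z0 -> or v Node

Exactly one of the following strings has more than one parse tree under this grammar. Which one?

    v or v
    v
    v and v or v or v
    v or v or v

v and v or v or v

v or v: 1 tree
v: 1 tree
v and v or v or v: 2 trees
v or v or v: 1 tree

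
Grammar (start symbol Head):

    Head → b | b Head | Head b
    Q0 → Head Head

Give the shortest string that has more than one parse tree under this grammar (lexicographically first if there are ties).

b b

length 1: no string has ≥2 trees
length 2: b b has 2 parse trees

Two derivations of b b:
  Head ⇒ b Head ⇒ b b
  Head ⇒ Head b ⇒ b b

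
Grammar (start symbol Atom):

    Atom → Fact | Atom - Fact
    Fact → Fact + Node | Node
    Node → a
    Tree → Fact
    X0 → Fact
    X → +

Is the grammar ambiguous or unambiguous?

(Tree, X0, X are unreachable from Atom, so their rules don't affect L(Atom).) Atom → Atom - Fact | Fact  ;  Fact → Fact + Node | Node  — a left-associative chain with Node at the bottom. Each string factors uniquely by precedence.

Unambiguous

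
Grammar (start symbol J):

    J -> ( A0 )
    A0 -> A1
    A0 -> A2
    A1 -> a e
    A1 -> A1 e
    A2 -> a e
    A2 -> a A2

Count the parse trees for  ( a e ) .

Parse trees for ( a e ):
  [J ( [A0 [A1 a e]] )]
  [J ( [A0 [A2 a e]] )]

2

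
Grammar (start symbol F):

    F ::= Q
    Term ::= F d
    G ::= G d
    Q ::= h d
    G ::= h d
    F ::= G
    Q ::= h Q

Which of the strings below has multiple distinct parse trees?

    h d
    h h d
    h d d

h d

h d: 2 trees
h h d: 1 tree
h d d: 1 tree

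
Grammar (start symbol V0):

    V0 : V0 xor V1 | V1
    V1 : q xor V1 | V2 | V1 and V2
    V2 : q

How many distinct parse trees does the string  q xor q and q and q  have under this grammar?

4

Parse trees for q xor q and q and q:
  [V0 [V0 [V1 [V2 q]]] xor [V1 [V1 [V1 [V2 q]] and [V2 q]] and [V2 q]]]
  [V0 [V1 q xor [V1 [V1 [V1 [V2 q]] and [V2 q]] and [V2 q]]]]
  [V0 [V1 [V1 q xor [V1 [V1 [V2 q]] and [V2 q]]] and [V2 q]]]
  [V0 [V1 [V1 [V1 q xor [V1 [V2 q]]] and [V2 q]] and [V2 q]]]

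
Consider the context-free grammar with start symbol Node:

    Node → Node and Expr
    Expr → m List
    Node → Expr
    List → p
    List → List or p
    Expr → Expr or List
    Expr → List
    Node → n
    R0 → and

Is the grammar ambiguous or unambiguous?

Witness: p or p

Derivation 1: Node ⇒ Expr ⇒ Expr or List ⇒ List or List ⇒ p or List ⇒ p or p
Derivation 2: Node ⇒ Expr ⇒ List ⇒ List or p ⇒ p or p

Two distinct leftmost derivations for the same string.

Ambiguous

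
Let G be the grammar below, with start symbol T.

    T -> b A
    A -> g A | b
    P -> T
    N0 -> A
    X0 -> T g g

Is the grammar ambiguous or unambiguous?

Unambiguous

Only T, A are reachable from T; ignoring the rest: Each reachable nonterminal has at most one production per leading terminal, and all productions are right-linear; the derivation is determined token-by-token.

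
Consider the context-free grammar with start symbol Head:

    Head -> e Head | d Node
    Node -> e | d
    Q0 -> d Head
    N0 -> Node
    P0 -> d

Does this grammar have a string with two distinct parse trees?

Unambiguous

(Q0, N0, P0 are unreachable from Head, so their rules don't affect L(Head).) Restricted to the reachable nonterminals, every rule has the form A → t or A → t B, and no two rules for the same A share a first terminal. The grammar encodes a DFA — one run per string.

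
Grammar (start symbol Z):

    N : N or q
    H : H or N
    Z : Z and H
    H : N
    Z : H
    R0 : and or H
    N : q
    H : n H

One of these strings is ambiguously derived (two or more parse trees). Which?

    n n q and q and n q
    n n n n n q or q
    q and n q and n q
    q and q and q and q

n n q and q and n q: 1 tree
n n n n n q or q: 7 trees
q and n q and n q: 1 tree
q and q and q and q: 1 tree

n n n n n q or q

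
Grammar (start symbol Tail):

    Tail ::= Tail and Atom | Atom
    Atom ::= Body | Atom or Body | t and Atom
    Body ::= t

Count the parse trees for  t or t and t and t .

2

Parse trees for t or t and t and t:
  [Tail [Tail [Atom [Atom [Body t]] or [Body t]]] and [Atom t and [Atom [Body t]]]]
  [Tail [Tail [Tail [Atom [Atom [Body t]] or [Body t]]] and [Atom [Body t]]] and [Atom [Body t]]]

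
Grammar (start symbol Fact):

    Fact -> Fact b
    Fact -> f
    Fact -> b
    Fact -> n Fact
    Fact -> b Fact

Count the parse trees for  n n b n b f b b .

Parse trees for n n b n b f b b (showing first 6 of 21):
  [Fact [Fact [Fact n [Fact n [Fact b [Fact n [Fact b [Fact f]]]]]] b] b]
  [Fact [Fact n [Fact [Fact n [Fact b [Fact n [Fact b [Fact f]]]]] b]] b]
  [Fact [Fact n [Fact n [Fact [Fact b [Fact n [Fact b [Fact f]]]] b]]] b]
  [Fact [Fact n [Fact n [Fact b [Fact [Fact n [Fact b [Fact f]]] b]]]] b]
  [Fact [Fact n [Fact n [Fact b [Fact n [Fact [Fact b [Fact f]] b]]]]] b]
  [Fact [Fact n [Fact n [Fact b [Fact n [Fact b [Fact [Fact f] b]]]]]] b]

21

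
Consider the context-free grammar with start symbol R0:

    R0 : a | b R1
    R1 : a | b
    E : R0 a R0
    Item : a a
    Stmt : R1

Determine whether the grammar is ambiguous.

Unambiguous

(E, Item, Stmt are unreachable from R0, so their rules don't affect L(R0).) Restricted to the reachable nonterminals, every rule has the form A → t or A → t B, and no two rules for the same A share a first terminal. The grammar encodes a DFA — one run per string.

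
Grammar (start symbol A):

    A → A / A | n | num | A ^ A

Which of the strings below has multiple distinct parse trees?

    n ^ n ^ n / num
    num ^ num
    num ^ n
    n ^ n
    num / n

n ^ n ^ n / num

n ^ n ^ n / num: 5 trees
num ^ num: 1 tree
num ^ n: 1 tree
n ^ n: 1 tree
num / n: 1 tree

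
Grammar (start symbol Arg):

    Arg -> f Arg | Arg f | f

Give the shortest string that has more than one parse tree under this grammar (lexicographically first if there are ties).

length 1: no string has ≥2 trees
length 2: f f has 2 parse trees

Two derivations of f f:
  Arg ⇒ f Arg ⇒ f f
  Arg ⇒ Arg f ⇒ f f

f f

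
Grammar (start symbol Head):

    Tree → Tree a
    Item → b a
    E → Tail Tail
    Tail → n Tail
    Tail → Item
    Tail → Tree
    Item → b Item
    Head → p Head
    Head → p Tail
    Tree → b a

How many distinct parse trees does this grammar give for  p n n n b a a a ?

Parse trees for p n n n b a a a:
  [Head p [Tail n [Tail n [Tail n [Tail [Tree [Tree [Tree b a] a] a]]]]]]

1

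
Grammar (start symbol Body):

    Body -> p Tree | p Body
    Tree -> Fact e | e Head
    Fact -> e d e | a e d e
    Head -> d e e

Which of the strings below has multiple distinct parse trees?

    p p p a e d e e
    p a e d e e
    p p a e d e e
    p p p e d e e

p p p e d e e

p p p a e d e e: 1 tree
p a e d e e: 1 tree
p p a e d e e: 1 tree
p p p e d e e: 2 trees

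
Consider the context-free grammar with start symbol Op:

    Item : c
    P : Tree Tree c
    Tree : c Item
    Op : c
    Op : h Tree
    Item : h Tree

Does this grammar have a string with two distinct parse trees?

Only Op, Tree, Item are reachable from Op; ignoring the rest: Restricted to the reachable nonterminals, every rule has the form A → t or A → t B, and no two rules for the same A share a first terminal. The grammar encodes a DFA — one run per string.

Unambiguous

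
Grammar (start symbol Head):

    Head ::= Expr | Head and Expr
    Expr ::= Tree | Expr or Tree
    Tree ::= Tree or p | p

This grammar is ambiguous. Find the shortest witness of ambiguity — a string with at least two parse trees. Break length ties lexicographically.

length 1: no string has ≥2 trees
length 3: p or p has 2 parse trees

Two derivations of p or p:
  Head ⇒ Expr ⇒ Tree ⇒ Tree or p ⇒ p or p
  Head ⇒ Expr ⇒ Expr or Tree ⇒ Tree or Tree ⇒ p or Tree ⇒ p or p

p or p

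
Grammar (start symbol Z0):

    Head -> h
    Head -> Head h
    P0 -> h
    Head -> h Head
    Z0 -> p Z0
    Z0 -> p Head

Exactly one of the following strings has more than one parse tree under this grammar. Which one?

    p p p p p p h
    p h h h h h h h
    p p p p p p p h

p p p p p p h: 1 tree
p h h h h h h h: 64 trees
p p p p p p p h: 1 tree

p h h h h h h h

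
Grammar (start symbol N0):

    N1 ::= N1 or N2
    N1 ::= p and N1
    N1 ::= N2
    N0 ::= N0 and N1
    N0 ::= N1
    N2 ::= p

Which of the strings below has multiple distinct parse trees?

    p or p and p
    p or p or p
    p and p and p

p and p and p

p or p and p: 1 tree
p or p or p: 1 tree
p and p and p: 4 trees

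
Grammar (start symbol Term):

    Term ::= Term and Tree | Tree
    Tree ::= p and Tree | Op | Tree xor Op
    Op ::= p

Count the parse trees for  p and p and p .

Parse trees for p and p and p:
  [Term [Term [Tree [Op p]]] and [Tree p and [Tree [Op p]]]]
  [Term [Term [Term [Tree [Op p]]] and [Tree [Op p]]] and [Tree [Op p]]]
  [Term [Term [Tree p and [Tree [Op p]]]] and [Tree [Op p]]]
  [Term [Tree p and [Tree p and [Tree [Op p]]]]]

4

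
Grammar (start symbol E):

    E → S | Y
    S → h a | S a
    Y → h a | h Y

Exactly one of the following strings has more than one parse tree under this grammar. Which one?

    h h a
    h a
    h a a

h h a: 1 tree
h a: 2 trees
h a a: 1 tree

h a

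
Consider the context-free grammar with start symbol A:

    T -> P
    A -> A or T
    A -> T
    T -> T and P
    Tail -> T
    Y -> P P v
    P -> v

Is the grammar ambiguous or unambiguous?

Unambiguous

Only A, T, P are reachable from A; ignoring the rest: A → A or T | T  ;  T → T and P | P  — a left-associative chain with P at the bottom. Each string factors uniquely by precedence.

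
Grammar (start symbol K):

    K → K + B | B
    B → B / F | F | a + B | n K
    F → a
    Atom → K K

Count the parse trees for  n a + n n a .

3

Parse trees for n a + n n a:
  [K [K [B n [K [B [F a]]]]] + [B n [K [B n [K [B [F a]]]]]]]
  [K [B n [K [K [B [F a]]] + [B n [K [B n [K [B [F a]]]]]]]]]
  [K [B n [K [B a + [B n [K [B n [K [B [F a]]]]]]]]]]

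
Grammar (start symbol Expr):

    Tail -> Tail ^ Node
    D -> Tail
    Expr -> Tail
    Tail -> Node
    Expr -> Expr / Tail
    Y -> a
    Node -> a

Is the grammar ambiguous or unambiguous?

Only Expr, Tail, Node are reachable from Expr; ignoring the rest: The grammar is stratified — Expr handles '/' (left-recursive), Tail handles '^', Node atoms. Each operator has a fixed associativity and precedence level, so every string has one parse.

Unambiguous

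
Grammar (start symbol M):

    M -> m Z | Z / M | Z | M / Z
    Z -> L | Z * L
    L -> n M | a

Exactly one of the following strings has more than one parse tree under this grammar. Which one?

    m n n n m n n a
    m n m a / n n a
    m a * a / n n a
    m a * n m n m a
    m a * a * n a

m n m a / n n a

m n n n m n n a: 1 tree
m n m a / n n a: 2 trees
m a * a / n n a: 1 tree
m a * n m n m a: 1 tree
m a * a * n a: 1 tree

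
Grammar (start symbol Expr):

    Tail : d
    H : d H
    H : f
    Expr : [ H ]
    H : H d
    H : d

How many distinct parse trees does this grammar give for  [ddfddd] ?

Parse trees for [ddfddd] (showing first 6 of 10):
  [Expr [ [H d [H d [H [H [H [H f] d] d] d]]] ]]
  [Expr [ [H d [H [H d [H [H [H f] d] d]] d]] ]]
  [Expr [ [H d [H [H [H d [H [H f] d]] d] d]] ]]
  [Expr [ [H d [H [H [H [H d [H f]] d] d] d]] ]]
  [Expr [ [H [H d [H d [H [H [H f] d] d]]] d] ]]
  [Expr [ [H [H d [H [H d [H [H f] d]] d]] d] ]]

10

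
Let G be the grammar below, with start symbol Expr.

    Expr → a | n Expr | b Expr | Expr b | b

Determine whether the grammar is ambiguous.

Witness: b b

Derivation 1: Expr ⇒ b Expr ⇒ b b
Derivation 2: Expr ⇒ Expr b ⇒ b b

Two distinct leftmost derivations for the same string.

Ambiguous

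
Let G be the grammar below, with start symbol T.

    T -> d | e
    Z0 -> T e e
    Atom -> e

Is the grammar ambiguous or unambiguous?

Unambiguous

Only T is reachable from T; ignoring the rest: Each reachable nonterminal has at most one production per leading terminal, and all productions are right-linear; the derivation is determined token-by-token.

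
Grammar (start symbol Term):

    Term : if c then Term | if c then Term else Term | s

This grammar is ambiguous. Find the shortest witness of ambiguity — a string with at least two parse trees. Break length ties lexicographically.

if c then if c then s else s

length 1: no string has ≥2 trees
length 4: no string has ≥2 trees
length 6: no string has ≥2 trees
length 7: no string has ≥2 trees
length 9: if c then if c then s else s has 2 parse trees

Two derivations of if c then if c then s else s:
  Term ⇒ if c then Term ⇒ if c then if c then Term else Term ⇒ if c then if c then s else Term ⇒ if c then if c then s else s
  Term ⇒ if c then Term else Term ⇒ if c then if c then Term else Term ⇒ if c then if c then s else Term ⇒ if c then if c then s else s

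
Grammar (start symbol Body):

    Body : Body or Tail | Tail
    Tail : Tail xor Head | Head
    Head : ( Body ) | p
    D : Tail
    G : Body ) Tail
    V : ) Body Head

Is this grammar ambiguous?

Unambiguous

(D, G, V are unreachable from Body, so their rules don't affect L(Body).) The grammar is stratified — Body handles 'or' (left-recursive), Tail handles 'xor', Head atoms. Each operator has a fixed associativity and precedence level, so every string has one parse.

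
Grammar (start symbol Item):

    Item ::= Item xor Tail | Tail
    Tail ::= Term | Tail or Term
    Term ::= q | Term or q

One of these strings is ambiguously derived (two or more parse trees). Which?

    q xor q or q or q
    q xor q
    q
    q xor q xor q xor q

q xor q or q or q

q xor q or q or q: 4 trees
q xor q: 1 tree
q: 1 tree
q xor q xor q xor q: 1 tree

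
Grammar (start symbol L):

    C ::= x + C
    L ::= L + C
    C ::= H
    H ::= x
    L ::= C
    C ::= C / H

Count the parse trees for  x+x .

2

Parse trees for x+x:
  [L [L [C [H x]]] + [C [H x]]]
  [L [C x + [C [H x]]]]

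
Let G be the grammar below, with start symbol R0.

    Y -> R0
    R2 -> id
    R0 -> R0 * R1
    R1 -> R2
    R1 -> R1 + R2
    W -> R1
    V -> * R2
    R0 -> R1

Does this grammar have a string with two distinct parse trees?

Unambiguous

(Y, V, W are unreachable from R0, so their rules don't affect L(R0).) R0 → R0 * R1 | R1  ;  R1 → R1 + R2 | R2  — a left-associative chain with R2 at the bottom. Each string factors uniquely by precedence.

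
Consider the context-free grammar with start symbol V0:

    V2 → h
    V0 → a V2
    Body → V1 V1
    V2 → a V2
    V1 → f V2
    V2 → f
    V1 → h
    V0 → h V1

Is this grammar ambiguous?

Unambiguous

Only V0, V1, V2 are reachable from V0; ignoring the rest: Each reachable nonterminal has at most one production per leading terminal, and all productions are right-linear; the derivation is determined token-by-token.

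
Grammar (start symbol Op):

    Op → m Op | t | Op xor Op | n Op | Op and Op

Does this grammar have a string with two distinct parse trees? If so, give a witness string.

Witness: m t and t

Derivation 1: Op ⇒ m Op ⇒ m Op and Op ⇒ m t and Op ⇒ m t and t
Derivation 2: Op ⇒ Op and Op ⇒ m Op and Op ⇒ m t and Op ⇒ m t and t

Two distinct leftmost derivations for the same string.

Ambiguous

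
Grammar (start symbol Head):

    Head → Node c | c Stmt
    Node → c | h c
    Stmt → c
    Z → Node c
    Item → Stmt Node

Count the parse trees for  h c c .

Parse trees for h c c:
  [Head [Node h c] c]

1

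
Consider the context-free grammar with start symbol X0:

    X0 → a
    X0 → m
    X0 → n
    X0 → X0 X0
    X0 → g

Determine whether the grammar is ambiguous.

Witness: a a a

Derivation 1: X0 ⇒ X0 X0 ⇒ a X0 ⇒ a X0 X0 ⇒ a a X0 ⇒ a a a
Derivation 2: X0 ⇒ X0 X0 ⇒ X0 X0 X0 ⇒ a X0 X0 ⇒ a a X0 ⇒ a a a

Two distinct leftmost derivations for the same string.

Ambiguous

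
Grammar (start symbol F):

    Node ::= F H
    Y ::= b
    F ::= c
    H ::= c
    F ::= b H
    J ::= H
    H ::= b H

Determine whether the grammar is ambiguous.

(Y, Node, J are unreachable from F, so their rules don't affect L(F).) The reachable rules are right-linear with at most one rule per (nonterminal, next-terminal) pair. Each input token forces the next rule, so parsing is deterministic.

Unambiguous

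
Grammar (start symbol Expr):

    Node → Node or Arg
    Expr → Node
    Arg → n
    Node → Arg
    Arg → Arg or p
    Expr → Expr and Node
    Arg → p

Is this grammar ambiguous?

Ambiguous

Witness: n or p

Derivation 1: Expr ⇒ Node ⇒ Node or Arg ⇒ Arg or Arg ⇒ n or Arg ⇒ n or p
Derivation 2: Expr ⇒ Node ⇒ Arg ⇒ Arg or p ⇒ n or p

Two distinct leftmost derivations for the same string.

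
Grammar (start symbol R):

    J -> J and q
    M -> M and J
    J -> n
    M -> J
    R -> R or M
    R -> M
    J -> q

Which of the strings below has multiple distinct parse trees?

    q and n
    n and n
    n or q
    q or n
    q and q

q and n: 1 tree
n and n: 1 tree
n or q: 1 tree
q or n: 1 tree
q and q: 2 trees

q and q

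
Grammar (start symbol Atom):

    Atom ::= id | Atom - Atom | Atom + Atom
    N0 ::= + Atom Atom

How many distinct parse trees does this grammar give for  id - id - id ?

2

Parse trees for id - id - id:
  [Atom [Atom id] - [Atom [Atom id] - [Atom id]]]
  [Atom [Atom [Atom id] - [Atom id]] - [Atom id]]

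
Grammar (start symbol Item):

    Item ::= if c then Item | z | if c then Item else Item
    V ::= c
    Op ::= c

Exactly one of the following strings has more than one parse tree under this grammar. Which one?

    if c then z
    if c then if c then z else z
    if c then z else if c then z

if c then if c then z else z

if c then z: 1 tree
if c then if c then z else z: 2 trees
if c then z else if c then z: 1 tree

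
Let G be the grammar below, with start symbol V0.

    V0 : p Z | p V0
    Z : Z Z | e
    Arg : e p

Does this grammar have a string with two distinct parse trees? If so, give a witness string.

Witness: p e e e

Derivation 1: V0 ⇒ p Z ⇒ p Z Z ⇒ p Z Z Z ⇒ p e Z Z ⇒ p e e Z ⇒ p e e e
Derivation 2: V0 ⇒ p Z ⇒ p Z Z ⇒ p e Z ⇒ p e Z Z ⇒ p e e Z ⇒ p e e e

Two distinct leftmost derivations for the same string.

Ambiguous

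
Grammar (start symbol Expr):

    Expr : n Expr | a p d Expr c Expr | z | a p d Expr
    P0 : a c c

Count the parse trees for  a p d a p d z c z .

Parse trees for a p d a p d z c z:
  [Expr a p d [Expr a p d [Expr z]] c [Expr z]]
  [Expr a p d [Expr a p d [Expr z] c [Expr z]]]

2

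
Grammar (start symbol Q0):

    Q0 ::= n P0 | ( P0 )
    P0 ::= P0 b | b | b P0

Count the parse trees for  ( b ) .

1

Parse trees for ( b ):
  [Q0 ( [P0 b] )]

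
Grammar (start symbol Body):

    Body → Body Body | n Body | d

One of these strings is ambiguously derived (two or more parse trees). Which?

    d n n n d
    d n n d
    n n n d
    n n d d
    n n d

d n n n d: 1 tree
d n n d: 1 tree
n n n d: 1 tree
n n d d: 3 trees
n n d: 1 tree

n n d d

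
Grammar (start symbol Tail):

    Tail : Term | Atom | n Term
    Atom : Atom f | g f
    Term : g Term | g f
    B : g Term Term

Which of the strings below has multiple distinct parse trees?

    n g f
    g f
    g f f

g f

n g f: 1 tree
g f: 2 trees
g f f: 1 tree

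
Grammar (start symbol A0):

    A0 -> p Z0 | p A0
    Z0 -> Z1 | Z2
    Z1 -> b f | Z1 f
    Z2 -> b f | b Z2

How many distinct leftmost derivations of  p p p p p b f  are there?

Parse trees for p p p p p b f:
  [A0 p [A0 p [A0 p [A0 p [A0 p [Z0 [Z1 b f]]]]]]]
  [A0 p [A0 p [A0 p [A0 p [A0 p [Z0 [Z2 b f]]]]]]]

2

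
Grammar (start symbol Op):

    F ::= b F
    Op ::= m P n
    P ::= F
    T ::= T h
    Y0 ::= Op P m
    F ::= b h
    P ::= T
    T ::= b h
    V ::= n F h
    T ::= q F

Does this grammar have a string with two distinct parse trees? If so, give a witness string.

Witness: m b h n

Derivation 1: Op ⇒ m P n ⇒ m F n ⇒ m b h n
Derivation 2: Op ⇒ m P n ⇒ m T n ⇒ m b h n

Two distinct leftmost derivations for the same string.

Ambiguous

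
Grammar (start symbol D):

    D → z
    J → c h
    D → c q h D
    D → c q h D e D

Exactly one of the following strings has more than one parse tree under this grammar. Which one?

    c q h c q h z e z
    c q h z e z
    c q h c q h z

c q h c q h z e z

c q h c q h z e z: 2 trees
c q h z e z: 1 tree
c q h c q h z: 1 tree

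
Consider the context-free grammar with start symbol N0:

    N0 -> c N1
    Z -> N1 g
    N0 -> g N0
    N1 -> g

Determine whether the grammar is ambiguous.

Only N0, N1 are reachable from N0; ignoring the rest: The reachable rules are right-linear with at most one rule per (nonterminal, next-terminal) pair. Each input token forces the next rule, so parsing is deterministic.

Unambiguous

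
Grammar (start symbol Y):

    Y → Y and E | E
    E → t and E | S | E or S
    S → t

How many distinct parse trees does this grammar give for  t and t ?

Parse trees for t and t:
  [Y [Y [E [S t]]] and [E [S t]]]
  [Y [E t and [E [S t]]]]

2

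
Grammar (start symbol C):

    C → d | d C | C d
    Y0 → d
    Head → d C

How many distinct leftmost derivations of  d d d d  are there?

8

Parse trees for d d d d:
  [C d [C d [C d [C d]]]]
  [C d [C d [C [C d] d]]]
  [C d [C [C d [C d]] d]]
  [C d [C [C [C d] d] d]]
  [C [C d [C d [C d]]] d]
  [C [C d [C [C d] d]] d]
  [C [C [C d [C d]] d] d]
  [C [C [C [C d] d] d] d]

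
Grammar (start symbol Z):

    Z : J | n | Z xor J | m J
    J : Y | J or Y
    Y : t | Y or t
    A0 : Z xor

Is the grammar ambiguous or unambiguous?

Ambiguous

Witness: t or t

Derivation 1: Z ⇒ J ⇒ Y ⇒ Y or t ⇒ t or t
Derivation 2: Z ⇒ J ⇒ J or Y ⇒ Y or Y ⇒ t or Y ⇒ t or t

Two distinct leftmost derivations for the same string.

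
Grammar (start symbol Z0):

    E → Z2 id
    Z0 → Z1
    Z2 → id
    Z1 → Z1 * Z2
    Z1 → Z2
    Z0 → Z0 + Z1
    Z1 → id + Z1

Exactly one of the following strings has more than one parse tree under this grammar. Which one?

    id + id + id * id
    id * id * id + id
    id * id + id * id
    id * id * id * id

id + id + id * id: 7 trees
id * id * id + id: 1 tree
id * id + id * id: 1 tree
id * id * id * id: 1 tree

id + id + id * id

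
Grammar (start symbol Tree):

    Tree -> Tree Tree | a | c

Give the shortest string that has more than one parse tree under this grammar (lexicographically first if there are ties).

a a a

length 1: no string has ≥2 trees
length 2: no string has ≥2 trees
length 3: a a a has 2 parse trees

Two derivations of a a a:
  Tree ⇒ Tree Tree ⇒ Tree Tree Tree ⇒ a Tree Tree ⇒ a a Tree ⇒ a a a
  Tree ⇒ Tree Tree ⇒ a Tree ⇒ a Tree Tree ⇒ a a Tree ⇒ a a a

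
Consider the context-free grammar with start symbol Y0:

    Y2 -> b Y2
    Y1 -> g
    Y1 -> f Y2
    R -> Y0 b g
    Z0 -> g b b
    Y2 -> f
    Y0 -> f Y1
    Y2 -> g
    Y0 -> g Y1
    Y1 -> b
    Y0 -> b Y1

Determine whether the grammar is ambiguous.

(R, Z0 are unreachable from Y0, so their rules don't affect L(Y0).) Each reachable nonterminal has at most one production per leading terminal, and all productions are right-linear; the derivation is determined token-by-token.

Unambiguous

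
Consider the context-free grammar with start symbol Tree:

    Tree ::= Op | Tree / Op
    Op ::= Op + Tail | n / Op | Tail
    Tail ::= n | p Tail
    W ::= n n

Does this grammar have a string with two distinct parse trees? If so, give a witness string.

Witness: n / n

Derivation 1: Tree ⇒ Op ⇒ n / Op ⇒ n / Tail ⇒ n / n
Derivation 2: Tree ⇒ Tree / Op ⇒ Op / Op ⇒ Tail / Op ⇒ n / Op ⇒ n / Tail ⇒ n / n

Two distinct leftmost derivations for the same string.

Ambiguous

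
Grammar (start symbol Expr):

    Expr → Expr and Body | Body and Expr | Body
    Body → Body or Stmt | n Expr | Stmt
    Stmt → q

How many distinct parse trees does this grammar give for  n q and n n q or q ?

Parse trees for n q and n n q or q (showing first 6 of 14):
  [Expr [Expr [Body n [Expr [Body [Stmt q]]]]] and [Body [Body n [Expr [Body n [Expr [Body [Stmt q]]]]]] or [Stmt q]]]
  [Expr [Expr [Body n [Expr [Body [Stmt q]]]]] and [Body n [Expr [Body [Body n [Expr [Body [Stmt q]]]] or [Stmt q]]]]]
  [Expr [Expr [Body n [Expr [Body [Stmt q]]]]] and [Body n [Expr [Body n [Expr [Body [Body [Stmt q]] or [Stmt q]]]]]]]
  [Expr [Body n [Expr [Body [Stmt q]]]] and [Expr [Body [Body n [Expr [Body n [Expr [Body [Stmt q]]]]]] or [Stmt q]]]]
  [Expr [Body n [Expr [Body [Stmt q]]]] and [Expr [Body n [Expr [Body [Body n [Expr [Body [Stmt q]]]] or [Stmt q]]]]]]
  [Expr [Body n [Expr [Body [Stmt q]]]] and [Expr [Body n [Expr [Body n [Expr [Body [Body [Stmt q]] or [Stmt q]]]]]]]]

14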